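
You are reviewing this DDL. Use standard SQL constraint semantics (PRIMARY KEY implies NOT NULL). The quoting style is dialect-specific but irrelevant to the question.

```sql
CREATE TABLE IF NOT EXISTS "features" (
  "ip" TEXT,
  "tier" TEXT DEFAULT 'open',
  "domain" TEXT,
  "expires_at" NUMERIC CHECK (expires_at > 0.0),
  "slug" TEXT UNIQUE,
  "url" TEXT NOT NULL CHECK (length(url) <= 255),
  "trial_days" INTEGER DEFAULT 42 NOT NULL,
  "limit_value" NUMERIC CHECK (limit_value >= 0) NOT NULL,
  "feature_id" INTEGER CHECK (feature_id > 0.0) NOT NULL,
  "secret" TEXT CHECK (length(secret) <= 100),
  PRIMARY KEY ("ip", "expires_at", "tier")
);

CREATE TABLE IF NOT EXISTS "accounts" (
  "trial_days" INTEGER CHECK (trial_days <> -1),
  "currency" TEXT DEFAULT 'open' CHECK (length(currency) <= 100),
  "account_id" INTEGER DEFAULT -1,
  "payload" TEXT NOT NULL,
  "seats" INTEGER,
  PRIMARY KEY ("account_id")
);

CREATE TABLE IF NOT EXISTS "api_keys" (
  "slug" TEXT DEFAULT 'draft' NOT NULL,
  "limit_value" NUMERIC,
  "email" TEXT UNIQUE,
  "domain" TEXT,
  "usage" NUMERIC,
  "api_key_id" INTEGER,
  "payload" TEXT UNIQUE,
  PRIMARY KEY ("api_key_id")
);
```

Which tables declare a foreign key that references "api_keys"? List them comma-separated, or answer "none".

none

No REFERENCES clause anywhere in the schema names api_keys.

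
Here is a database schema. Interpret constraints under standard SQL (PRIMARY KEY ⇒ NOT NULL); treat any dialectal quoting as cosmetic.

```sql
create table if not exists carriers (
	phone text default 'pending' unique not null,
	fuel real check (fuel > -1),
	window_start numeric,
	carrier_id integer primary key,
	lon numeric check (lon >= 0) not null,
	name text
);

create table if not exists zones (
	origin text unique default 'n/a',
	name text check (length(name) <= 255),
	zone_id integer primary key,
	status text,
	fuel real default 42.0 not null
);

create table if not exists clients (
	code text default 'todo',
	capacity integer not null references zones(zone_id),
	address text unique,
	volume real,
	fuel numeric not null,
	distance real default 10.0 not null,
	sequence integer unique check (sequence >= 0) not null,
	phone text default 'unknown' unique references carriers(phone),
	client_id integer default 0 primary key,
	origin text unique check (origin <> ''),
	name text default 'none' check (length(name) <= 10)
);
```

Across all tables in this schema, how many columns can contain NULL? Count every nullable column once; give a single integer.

12

carriers: 3 nullable (fuel, window_start, name — PK (carrier_id) and explicit NOT NULL columns excluded).
zones: 3 nullable (origin, name, status — PK (zone_id) and explicit NOT NULL columns excluded).
clients: 6 nullable (code, address, volume, phone, origin, name — PK (client_id) and explicit NOT NULL columns excluded).
Total: 3 + 3 + 6 = 12.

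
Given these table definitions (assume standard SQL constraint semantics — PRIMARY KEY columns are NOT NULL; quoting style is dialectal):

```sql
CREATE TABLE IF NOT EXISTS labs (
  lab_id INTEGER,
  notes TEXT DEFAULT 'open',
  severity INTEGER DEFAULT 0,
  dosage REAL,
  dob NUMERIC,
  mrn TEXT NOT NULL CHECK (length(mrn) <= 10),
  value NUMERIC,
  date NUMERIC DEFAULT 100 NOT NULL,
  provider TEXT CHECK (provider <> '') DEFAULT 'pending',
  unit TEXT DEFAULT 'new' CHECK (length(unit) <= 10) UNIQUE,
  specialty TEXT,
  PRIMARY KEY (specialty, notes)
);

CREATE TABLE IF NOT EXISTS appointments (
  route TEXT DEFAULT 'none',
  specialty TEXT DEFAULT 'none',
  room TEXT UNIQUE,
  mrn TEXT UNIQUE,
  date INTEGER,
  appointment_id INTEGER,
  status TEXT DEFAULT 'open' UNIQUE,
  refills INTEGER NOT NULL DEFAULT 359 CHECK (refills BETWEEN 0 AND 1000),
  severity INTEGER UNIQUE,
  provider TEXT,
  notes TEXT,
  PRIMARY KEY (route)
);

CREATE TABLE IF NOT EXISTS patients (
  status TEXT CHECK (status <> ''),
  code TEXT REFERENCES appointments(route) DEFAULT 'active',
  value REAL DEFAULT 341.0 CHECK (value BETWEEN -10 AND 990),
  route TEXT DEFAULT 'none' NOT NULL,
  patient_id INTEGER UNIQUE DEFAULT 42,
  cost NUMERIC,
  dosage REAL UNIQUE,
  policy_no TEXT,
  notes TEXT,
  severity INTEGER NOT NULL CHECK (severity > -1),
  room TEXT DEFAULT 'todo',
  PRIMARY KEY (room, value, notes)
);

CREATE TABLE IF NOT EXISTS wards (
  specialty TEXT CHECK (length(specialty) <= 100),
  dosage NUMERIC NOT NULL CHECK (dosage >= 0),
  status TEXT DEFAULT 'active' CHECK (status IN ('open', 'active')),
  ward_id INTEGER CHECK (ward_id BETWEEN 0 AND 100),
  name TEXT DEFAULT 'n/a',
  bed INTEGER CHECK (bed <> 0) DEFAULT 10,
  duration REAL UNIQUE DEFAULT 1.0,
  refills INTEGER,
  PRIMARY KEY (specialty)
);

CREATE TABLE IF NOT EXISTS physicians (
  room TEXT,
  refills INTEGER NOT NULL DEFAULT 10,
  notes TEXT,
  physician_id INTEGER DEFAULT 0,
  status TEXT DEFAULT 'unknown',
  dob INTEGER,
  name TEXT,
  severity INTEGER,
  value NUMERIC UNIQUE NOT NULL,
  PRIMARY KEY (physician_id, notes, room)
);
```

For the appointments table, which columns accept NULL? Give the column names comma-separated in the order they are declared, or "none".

specialty, room, mrn, date, appointment_id, status, severity, provider, notes

- route: part of the PRIMARY KEY, which implies NOT NULL → not nullable.
- specialty: DEFAULT only fills an omitted column; an explicit NULL is still allowed → nullable.
- room: UNIQUE does not imply NOT NULL → nullable.
- mrn: UNIQUE does not imply NOT NULL → nullable.
- date: no NOT NULL constraint applies → nullable.
- appointment_id: no NOT NULL constraint applies → nullable.
- status: UNIQUE does not imply NOT NULL → nullable.
- refills: declared NOT NULL → not nullable.
- severity: UNIQUE does not imply NOT NULL → nullable.
- provider: no NOT NULL constraint applies → nullable.
- notes: no NOT NULL constraint applies → nullable.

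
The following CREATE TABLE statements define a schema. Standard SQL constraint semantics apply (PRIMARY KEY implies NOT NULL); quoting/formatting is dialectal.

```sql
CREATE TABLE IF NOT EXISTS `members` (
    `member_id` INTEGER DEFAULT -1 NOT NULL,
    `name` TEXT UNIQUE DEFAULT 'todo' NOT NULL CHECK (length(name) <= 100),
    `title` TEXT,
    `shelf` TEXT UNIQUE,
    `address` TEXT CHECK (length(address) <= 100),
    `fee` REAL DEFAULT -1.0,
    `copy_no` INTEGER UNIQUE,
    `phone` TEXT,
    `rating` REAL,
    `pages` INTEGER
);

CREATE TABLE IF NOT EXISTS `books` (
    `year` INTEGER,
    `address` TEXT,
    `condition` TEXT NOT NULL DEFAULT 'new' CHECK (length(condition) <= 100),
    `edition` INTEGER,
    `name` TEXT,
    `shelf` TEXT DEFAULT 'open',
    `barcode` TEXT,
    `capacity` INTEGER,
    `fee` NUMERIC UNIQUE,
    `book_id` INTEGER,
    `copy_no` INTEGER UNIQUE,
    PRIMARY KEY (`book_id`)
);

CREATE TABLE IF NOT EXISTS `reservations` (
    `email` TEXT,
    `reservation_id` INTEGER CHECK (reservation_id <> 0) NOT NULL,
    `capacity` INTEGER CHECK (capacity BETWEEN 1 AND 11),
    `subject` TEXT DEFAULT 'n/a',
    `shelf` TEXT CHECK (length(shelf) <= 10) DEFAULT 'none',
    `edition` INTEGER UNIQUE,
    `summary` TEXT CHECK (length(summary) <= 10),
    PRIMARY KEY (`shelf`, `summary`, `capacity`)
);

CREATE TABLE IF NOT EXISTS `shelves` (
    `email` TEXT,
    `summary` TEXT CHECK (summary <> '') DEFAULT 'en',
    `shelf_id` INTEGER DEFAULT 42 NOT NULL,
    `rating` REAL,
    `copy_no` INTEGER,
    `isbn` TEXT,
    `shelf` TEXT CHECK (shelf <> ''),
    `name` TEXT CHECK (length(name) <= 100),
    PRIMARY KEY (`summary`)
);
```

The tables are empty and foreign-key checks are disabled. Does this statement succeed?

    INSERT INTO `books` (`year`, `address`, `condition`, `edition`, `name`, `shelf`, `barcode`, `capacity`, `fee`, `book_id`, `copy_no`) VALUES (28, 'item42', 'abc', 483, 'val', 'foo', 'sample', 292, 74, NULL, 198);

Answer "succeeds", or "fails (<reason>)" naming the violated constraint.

book_id is explicitly set to NULL, but book_id is part of the PRIMARY KEY (implied NOT NULL).

fails (NOT NULL on book_id)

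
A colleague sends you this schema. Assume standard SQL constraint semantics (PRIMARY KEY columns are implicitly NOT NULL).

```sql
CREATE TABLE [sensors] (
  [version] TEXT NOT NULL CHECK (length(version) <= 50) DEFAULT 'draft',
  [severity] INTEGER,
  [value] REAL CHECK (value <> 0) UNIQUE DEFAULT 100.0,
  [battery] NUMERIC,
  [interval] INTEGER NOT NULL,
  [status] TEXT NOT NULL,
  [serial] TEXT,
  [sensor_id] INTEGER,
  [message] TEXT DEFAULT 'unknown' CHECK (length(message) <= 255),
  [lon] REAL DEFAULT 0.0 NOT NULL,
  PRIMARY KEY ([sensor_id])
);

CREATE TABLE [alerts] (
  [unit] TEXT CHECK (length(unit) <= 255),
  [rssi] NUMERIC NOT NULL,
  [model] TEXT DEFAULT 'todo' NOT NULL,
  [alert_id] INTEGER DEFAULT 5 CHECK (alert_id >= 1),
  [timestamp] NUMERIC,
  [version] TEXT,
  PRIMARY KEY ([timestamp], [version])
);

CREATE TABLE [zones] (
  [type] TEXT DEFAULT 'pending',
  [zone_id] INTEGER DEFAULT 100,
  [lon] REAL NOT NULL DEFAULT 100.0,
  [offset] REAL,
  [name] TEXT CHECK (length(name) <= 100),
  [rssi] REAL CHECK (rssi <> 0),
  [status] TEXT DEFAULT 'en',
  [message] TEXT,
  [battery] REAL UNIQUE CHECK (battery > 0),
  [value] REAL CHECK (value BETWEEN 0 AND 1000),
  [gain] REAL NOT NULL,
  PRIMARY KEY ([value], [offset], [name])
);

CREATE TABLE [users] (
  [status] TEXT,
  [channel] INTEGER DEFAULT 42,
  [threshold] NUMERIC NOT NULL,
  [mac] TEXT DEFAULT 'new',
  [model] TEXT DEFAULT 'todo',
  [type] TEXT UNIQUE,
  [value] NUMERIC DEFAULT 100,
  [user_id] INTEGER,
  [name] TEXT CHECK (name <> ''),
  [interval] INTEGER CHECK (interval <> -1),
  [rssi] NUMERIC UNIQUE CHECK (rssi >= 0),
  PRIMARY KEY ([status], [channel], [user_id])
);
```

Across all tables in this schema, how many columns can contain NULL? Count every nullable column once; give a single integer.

sensors: 5 nullable (severity, value, battery, serial, message — PK (sensor_id) and explicit NOT NULL columns excluded).
alerts: 2 nullable (unit, alert_id — PK (timestamp, version) and explicit NOT NULL columns excluded).
zones: 6 nullable (type, zone_id, rssi, status, message, battery — PK (value, offset, name) and explicit NOT NULL columns excluded).
users: 7 nullable (mac, model, type, value, name, interval, rssi — PK (status, channel, user_id) and explicit NOT NULL columns excluded).
Total: 5 + 2 + 6 + 7 = 20.

20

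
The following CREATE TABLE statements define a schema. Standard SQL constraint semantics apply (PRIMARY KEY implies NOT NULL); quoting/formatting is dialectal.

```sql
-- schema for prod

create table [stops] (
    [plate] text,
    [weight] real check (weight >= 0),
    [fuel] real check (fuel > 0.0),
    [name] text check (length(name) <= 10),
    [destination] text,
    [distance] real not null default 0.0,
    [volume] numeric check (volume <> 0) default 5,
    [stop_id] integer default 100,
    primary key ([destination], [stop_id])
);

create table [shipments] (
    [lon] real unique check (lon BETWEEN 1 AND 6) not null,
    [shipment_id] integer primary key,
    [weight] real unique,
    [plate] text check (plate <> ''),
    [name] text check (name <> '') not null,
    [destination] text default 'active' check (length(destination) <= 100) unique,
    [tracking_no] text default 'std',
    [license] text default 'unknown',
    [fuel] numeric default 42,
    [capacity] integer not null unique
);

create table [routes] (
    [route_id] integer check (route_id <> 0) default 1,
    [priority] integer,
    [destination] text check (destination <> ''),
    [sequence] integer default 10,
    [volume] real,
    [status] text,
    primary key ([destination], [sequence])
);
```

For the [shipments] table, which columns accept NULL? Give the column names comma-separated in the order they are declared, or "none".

weight, plate, destination, tracking_no, license, fuel

- lon: declared NOT NULL → not nullable.
- shipment_id: part of the PRIMARY KEY, which implies NOT NULL → not nullable.
- weight: UNIQUE does not imply NOT NULL → nullable.
- plate: CHECK does not forbid NULL (a CHECK constraint passes when its expression is NULL) → nullable.
- name: declared NOT NULL → not nullable.
- destination: CHECK does not forbid NULL (a CHECK constraint passes when its expression is NULL) → nullable.
- tracking_no: DEFAULT only fills an omitted column; an explicit NULL is still allowed → nullable.
- license: DEFAULT only fills an omitted column; an explicit NULL is still allowed → nullable.
- fuel: DEFAULT only fills an omitted column; an explicit NULL is still allowed → nullable.
- capacity: declared NOT NULL → not nullable.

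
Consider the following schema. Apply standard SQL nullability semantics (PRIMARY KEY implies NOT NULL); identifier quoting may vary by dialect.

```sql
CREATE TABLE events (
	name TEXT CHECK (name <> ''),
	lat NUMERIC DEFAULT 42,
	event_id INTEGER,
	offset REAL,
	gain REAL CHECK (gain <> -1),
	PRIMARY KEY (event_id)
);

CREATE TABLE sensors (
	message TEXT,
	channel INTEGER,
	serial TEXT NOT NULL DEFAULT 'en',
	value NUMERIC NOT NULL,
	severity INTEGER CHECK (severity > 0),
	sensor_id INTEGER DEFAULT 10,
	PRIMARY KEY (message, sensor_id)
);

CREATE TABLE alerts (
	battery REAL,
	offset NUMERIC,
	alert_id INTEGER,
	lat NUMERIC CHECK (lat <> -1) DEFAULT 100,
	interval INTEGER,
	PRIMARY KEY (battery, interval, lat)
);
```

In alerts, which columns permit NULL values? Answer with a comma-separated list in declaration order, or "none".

offset, alert_id

- battery: part of the PRIMARY KEY, which implies NOT NULL → not nullable.
- offset: no NOT NULL constraint applies → nullable.
- alert_id: no NOT NULL constraint applies → nullable.
- lat: part of the PRIMARY KEY, which implies NOT NULL → not nullable.
- interval: part of the PRIMARY KEY, which implies NOT NULL → not nullable.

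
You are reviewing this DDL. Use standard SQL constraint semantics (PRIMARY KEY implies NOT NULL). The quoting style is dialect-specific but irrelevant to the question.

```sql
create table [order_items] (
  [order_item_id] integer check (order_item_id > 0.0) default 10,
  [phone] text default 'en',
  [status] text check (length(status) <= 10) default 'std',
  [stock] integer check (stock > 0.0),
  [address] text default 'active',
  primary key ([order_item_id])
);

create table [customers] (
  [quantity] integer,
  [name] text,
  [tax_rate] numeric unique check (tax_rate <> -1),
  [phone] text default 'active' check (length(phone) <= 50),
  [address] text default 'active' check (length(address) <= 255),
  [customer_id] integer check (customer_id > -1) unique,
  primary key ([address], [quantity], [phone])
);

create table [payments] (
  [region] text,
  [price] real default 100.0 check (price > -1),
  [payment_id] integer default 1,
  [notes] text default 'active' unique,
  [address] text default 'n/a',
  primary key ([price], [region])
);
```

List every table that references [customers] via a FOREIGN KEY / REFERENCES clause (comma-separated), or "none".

none

No REFERENCES clause anywhere in the schema names customers.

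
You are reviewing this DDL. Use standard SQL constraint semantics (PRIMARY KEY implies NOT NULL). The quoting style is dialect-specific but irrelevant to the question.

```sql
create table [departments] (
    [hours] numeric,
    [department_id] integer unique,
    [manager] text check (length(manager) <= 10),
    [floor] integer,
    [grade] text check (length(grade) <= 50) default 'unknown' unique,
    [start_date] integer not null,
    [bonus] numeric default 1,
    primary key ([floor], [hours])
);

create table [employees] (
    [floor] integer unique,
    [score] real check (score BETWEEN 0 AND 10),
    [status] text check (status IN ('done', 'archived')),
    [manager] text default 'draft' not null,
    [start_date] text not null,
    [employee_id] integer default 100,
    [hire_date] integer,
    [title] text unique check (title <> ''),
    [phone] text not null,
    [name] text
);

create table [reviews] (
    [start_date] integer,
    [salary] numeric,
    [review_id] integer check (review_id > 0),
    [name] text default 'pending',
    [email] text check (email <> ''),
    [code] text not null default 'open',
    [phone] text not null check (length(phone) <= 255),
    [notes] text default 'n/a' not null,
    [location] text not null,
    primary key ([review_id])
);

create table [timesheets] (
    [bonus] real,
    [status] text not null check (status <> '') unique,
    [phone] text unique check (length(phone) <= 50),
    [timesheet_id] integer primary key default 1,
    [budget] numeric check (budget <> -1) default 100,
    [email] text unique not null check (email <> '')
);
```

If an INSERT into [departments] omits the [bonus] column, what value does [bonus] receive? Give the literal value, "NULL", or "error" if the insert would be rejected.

1

bonus has an explicit DEFAULT 1.
When the column is omitted from an INSERT, that default is used.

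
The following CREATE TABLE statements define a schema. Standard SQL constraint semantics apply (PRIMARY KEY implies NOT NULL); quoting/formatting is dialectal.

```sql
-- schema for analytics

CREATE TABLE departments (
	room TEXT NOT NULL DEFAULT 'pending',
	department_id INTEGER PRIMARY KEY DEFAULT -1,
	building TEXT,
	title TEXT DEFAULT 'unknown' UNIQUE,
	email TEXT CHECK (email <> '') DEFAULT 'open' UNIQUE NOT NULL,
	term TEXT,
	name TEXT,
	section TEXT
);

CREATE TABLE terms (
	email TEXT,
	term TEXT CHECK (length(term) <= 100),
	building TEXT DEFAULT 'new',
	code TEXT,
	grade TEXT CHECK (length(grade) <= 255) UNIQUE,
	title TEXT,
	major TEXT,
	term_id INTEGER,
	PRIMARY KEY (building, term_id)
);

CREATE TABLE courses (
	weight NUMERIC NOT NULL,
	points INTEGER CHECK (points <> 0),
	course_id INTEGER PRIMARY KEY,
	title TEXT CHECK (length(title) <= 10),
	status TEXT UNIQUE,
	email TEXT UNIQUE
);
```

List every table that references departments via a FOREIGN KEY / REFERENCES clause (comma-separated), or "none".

No REFERENCES clause anywhere in the schema names departments.

none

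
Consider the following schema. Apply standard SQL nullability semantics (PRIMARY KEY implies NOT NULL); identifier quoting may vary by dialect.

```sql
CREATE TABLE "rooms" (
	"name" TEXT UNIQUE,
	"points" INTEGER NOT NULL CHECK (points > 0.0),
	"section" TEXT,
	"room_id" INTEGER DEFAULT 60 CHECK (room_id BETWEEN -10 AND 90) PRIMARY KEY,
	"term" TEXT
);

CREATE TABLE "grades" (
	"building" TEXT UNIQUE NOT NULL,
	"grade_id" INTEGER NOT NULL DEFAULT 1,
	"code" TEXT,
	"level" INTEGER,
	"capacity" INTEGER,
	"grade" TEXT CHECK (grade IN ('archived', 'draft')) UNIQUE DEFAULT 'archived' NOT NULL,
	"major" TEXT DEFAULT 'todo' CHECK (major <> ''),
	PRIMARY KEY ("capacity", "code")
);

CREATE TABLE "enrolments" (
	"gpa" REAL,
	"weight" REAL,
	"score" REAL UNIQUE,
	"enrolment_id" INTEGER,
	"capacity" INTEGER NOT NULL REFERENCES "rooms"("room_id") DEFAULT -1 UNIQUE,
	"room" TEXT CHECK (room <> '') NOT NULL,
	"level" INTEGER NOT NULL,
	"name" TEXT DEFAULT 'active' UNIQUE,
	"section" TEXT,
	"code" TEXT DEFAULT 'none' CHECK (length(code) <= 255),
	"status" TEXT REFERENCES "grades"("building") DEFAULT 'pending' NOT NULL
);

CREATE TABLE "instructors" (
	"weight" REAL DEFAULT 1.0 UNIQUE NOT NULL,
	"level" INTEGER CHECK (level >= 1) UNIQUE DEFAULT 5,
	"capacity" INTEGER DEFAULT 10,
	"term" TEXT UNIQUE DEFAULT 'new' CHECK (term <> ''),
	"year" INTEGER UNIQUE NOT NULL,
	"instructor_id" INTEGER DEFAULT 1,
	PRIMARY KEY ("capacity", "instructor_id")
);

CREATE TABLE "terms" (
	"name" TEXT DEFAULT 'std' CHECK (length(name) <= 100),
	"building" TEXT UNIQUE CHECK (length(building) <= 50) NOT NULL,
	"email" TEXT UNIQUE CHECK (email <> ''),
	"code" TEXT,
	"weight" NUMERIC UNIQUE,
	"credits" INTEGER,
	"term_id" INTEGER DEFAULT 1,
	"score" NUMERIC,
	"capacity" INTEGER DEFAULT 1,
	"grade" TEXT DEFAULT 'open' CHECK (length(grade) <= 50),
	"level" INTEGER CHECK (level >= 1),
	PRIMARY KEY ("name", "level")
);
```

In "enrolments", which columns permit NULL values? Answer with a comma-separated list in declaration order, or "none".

- gpa: no NOT NULL constraint applies → nullable.
- weight: no NOT NULL constraint applies → nullable.
- score: UNIQUE does not imply NOT NULL → nullable.
- enrolment_id: no NOT NULL constraint applies → nullable.
- capacity: declared NOT NULL → not nullable.
- room: declared NOT NULL → not nullable.
- level: declared NOT NULL → not nullable.
- name: UNIQUE does not imply NOT NULL → nullable.
- section: no NOT NULL constraint applies → nullable.
- code: CHECK does not forbid NULL (a CHECK constraint passes when its expression is NULL) → nullable.
- status: declared NOT NULL → not nullable.

gpa, weight, score, enrolment_id, name, section, code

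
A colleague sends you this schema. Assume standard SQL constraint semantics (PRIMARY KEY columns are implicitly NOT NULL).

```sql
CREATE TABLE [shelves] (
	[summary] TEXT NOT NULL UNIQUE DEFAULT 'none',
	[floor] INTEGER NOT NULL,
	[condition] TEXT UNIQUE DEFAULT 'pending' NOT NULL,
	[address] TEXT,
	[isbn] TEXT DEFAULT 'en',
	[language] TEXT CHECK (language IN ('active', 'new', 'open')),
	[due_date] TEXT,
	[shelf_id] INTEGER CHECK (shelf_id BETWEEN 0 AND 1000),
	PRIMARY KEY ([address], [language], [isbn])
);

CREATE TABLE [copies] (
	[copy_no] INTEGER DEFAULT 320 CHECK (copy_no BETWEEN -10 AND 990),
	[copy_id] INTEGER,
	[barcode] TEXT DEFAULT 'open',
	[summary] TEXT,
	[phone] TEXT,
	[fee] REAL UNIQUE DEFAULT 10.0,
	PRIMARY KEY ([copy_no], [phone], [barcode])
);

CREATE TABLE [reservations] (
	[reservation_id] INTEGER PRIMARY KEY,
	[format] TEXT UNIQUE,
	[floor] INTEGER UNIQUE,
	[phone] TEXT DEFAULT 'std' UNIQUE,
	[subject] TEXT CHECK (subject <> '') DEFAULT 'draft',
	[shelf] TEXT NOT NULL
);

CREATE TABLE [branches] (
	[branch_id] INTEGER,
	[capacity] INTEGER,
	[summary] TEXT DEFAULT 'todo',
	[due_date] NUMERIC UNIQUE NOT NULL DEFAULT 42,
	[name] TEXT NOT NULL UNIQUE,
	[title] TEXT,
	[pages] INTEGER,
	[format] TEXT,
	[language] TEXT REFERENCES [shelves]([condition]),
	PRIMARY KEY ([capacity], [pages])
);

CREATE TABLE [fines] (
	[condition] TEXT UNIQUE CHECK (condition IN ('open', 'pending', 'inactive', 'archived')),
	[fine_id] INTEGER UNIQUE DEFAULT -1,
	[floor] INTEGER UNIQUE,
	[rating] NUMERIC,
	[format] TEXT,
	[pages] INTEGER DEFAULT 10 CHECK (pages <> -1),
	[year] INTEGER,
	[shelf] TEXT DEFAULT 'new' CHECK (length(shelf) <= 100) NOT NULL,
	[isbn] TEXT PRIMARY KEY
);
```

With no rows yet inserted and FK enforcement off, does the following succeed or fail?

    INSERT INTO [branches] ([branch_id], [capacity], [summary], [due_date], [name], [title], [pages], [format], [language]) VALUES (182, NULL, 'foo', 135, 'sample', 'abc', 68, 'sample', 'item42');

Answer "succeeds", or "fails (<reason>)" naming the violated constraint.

capacity is explicitly set to NULL, but capacity is part of the PRIMARY KEY (implied NOT NULL).

fails (NOT NULL on capacity)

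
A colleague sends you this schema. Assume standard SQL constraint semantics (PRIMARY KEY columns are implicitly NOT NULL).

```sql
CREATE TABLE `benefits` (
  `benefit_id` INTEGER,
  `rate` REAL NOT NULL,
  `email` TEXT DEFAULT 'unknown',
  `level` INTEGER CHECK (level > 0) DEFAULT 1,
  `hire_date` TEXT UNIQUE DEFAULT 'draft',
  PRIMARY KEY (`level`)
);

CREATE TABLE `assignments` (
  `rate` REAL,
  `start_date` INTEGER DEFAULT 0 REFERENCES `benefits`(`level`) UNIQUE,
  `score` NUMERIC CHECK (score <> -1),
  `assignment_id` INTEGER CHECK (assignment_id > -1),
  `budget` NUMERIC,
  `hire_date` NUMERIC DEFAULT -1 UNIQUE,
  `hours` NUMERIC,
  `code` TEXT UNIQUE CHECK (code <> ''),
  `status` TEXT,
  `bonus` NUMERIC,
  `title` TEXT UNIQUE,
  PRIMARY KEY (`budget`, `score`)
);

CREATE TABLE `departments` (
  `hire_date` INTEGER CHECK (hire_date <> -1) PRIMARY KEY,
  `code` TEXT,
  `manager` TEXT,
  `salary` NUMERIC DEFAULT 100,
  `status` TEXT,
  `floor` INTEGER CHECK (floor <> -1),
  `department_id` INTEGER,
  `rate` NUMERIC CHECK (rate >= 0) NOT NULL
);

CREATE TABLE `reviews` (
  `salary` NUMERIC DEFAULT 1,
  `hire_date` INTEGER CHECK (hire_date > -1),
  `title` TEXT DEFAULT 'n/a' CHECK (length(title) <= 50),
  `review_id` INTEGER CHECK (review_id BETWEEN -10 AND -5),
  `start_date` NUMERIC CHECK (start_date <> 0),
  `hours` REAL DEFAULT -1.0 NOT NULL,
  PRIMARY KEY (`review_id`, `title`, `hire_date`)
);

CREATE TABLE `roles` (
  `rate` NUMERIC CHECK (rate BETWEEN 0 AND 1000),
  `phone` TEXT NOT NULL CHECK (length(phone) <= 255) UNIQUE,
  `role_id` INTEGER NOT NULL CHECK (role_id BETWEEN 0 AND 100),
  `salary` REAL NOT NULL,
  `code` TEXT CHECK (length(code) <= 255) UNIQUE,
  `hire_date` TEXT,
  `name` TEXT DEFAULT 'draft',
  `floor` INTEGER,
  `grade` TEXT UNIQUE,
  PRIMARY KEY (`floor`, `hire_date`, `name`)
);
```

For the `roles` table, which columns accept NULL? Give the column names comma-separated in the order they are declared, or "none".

- rate: CHECK does not forbid NULL (a CHECK constraint passes when its expression is NULL) → nullable.
- phone: declared NOT NULL → not nullable.
- role_id: declared NOT NULL → not nullable.
- salary: declared NOT NULL → not nullable.
- code: CHECK does not forbid NULL (a CHECK constraint passes when its expression is NULL) → nullable.
- hire_date: part of the PRIMARY KEY, which implies NOT NULL → not nullable.
- name: part of the PRIMARY KEY, which implies NOT NULL → not nullable.
- floor: part of the PRIMARY KEY, which implies NOT NULL → not nullable.
- grade: UNIQUE does not imply NOT NULL → nullable.

rate, code, grade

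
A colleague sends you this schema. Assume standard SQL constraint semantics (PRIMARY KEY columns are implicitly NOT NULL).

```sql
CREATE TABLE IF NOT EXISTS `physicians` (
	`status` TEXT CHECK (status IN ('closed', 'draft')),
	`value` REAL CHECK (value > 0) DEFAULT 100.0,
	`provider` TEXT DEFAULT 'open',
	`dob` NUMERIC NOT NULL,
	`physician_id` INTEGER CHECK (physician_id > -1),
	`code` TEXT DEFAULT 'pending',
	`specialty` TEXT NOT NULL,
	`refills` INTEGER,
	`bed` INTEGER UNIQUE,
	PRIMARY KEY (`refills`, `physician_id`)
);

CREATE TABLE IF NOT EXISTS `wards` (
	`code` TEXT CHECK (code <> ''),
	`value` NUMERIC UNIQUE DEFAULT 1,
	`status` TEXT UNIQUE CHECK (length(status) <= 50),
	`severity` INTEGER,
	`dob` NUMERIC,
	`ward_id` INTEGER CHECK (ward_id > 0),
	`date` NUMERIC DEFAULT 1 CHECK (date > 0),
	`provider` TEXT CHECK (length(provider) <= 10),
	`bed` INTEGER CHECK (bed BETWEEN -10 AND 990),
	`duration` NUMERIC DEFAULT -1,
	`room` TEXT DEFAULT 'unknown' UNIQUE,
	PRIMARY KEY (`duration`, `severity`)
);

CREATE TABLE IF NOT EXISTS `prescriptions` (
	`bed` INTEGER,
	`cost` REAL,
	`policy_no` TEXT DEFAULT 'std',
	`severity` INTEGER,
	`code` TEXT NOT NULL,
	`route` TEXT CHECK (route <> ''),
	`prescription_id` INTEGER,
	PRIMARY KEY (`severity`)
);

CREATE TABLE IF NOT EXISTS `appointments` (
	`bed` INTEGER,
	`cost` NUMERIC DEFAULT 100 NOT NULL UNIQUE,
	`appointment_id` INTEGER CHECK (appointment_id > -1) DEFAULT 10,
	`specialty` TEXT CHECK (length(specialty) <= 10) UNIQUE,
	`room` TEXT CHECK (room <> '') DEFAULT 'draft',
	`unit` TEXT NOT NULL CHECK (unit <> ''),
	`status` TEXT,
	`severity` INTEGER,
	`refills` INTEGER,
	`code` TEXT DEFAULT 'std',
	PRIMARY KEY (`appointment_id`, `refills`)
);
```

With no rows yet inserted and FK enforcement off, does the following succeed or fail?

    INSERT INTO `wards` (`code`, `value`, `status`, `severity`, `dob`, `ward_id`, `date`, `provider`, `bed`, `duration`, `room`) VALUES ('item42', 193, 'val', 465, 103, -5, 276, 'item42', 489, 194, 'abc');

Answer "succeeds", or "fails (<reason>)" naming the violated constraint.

The value -5 for ward_id violates CHECK (ward_id > 0).

fails (CHECK on ward_id)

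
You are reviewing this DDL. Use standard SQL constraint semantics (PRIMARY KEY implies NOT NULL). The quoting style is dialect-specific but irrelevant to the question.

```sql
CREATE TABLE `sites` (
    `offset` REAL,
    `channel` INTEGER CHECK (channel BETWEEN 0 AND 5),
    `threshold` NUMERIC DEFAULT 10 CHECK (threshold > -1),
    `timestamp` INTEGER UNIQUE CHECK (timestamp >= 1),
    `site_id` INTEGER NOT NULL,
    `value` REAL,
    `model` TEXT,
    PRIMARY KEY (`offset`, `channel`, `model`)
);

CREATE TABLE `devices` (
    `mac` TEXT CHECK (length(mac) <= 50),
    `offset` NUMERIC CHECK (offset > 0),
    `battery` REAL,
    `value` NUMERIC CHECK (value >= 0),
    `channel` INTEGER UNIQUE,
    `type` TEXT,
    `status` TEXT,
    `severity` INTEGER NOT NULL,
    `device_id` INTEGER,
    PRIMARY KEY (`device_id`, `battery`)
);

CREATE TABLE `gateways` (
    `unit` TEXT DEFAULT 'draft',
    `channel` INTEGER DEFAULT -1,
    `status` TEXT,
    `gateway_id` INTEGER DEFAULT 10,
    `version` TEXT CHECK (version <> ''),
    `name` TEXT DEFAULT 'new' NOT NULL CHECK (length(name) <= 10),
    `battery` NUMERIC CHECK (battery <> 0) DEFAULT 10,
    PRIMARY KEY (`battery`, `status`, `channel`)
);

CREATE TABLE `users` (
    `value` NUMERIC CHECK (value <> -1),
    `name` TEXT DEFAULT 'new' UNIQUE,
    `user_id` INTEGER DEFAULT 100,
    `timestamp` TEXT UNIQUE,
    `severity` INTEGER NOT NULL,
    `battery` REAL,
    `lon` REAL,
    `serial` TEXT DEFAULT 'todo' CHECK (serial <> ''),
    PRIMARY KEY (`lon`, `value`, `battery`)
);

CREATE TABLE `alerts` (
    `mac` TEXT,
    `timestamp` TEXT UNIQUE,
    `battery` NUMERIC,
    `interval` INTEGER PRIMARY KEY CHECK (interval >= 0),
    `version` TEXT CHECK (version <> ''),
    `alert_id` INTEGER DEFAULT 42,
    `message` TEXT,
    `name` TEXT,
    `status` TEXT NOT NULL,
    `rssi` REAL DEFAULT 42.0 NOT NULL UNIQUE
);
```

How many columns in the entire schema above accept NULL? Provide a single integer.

23

sites: 3 nullable (threshold, timestamp, value — PK (offset, channel, model) and explicit NOT NULL columns excluded).
devices: 6 nullable (mac, offset, value, channel, type, status — PK (device_id, battery) and explicit NOT NULL columns excluded).
gateways: 3 nullable (unit, gateway_id, version — PK (battery, status, channel) and explicit NOT NULL columns excluded).
users: 4 nullable (name, user_id, timestamp, serial — PK (lon, value, battery) and explicit NOT NULL columns excluded).
alerts: 7 nullable (mac, timestamp, battery, version, alert_id, message, name — PK (interval) and explicit NOT NULL columns excluded).
Total: 3 + 6 + 3 + 4 + 7 = 23.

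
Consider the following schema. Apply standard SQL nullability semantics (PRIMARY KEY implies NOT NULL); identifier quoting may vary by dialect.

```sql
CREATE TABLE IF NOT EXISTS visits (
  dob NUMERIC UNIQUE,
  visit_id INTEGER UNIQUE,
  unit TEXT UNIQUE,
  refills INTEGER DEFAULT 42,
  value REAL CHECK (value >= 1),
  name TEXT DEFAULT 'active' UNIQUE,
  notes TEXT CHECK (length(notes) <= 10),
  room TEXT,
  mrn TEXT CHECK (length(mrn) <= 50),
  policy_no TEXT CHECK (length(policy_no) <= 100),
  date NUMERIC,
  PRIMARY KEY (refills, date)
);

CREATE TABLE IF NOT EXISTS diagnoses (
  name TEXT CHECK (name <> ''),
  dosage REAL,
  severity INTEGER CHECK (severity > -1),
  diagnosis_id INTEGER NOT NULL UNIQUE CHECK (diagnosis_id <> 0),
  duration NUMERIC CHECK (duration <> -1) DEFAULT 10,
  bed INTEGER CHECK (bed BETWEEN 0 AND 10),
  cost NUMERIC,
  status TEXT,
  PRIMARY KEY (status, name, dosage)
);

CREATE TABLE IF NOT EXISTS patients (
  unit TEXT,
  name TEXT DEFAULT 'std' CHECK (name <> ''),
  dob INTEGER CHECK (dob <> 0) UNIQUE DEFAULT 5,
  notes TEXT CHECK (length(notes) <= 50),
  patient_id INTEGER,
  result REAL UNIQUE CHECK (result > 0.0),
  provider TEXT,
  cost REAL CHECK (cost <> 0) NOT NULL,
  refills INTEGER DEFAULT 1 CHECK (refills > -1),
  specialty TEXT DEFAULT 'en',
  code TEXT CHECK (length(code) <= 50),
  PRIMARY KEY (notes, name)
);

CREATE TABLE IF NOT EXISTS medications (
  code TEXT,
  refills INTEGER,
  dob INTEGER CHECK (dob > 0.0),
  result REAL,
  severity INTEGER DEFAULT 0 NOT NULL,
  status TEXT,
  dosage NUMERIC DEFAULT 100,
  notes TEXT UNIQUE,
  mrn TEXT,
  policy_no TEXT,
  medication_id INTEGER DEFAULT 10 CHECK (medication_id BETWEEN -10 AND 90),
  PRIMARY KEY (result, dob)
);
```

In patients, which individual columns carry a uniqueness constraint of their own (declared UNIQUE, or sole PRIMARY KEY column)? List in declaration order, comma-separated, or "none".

dob, result

- unit: no UNIQUE or single-column PK constraint.
- name: part of a composite PRIMARY KEY — only the tuple is unique, not this column on its own.
- dob: declared UNIQUE → unique.
- notes: part of a composite PRIMARY KEY — only the tuple is unique, not this column on its own.
- patient_id: no UNIQUE or single-column PK constraint.
- result: declared UNIQUE → unique.
- provider: no UNIQUE or single-column PK constraint.
- cost: no UNIQUE or single-column PK constraint.
- refills: no UNIQUE or single-column PK constraint.
- specialty: no UNIQUE or single-column PK constraint.
- code: no UNIQUE or single-column PK constraint.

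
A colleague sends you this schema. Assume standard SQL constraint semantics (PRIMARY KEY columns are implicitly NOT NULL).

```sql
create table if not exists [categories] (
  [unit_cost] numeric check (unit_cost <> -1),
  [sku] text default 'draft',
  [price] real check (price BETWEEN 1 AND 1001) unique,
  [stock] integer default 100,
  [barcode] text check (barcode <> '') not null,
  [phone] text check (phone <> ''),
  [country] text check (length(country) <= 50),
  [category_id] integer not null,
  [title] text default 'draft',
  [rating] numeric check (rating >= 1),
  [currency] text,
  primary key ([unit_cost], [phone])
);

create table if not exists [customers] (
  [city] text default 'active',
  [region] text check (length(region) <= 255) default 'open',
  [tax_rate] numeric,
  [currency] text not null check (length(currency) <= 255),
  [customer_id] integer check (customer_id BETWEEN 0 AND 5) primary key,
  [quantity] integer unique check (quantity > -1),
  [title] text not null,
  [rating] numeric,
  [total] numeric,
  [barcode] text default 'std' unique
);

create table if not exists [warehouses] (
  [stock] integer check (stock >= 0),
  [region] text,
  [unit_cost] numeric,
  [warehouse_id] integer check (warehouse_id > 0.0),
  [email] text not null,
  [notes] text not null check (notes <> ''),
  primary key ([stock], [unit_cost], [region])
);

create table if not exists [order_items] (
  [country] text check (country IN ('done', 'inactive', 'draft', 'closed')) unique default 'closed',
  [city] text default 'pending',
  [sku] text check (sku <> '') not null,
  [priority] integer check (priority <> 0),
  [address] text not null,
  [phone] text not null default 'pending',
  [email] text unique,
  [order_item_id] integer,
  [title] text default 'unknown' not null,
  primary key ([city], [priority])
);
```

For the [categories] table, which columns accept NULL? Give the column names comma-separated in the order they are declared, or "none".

sku, price, stock, country, title, rating, currency

- unit_cost: part of the PRIMARY KEY, which implies NOT NULL → not nullable.
- sku: DEFAULT only fills an omitted column; an explicit NULL is still allowed → nullable.
- price: CHECK does not forbid NULL (a CHECK constraint passes when its expression is NULL) → nullable.
- stock: DEFAULT only fills an omitted column; an explicit NULL is still allowed → nullable.
- barcode: declared NOT NULL → not nullable.
- phone: part of the PRIMARY KEY, which implies NOT NULL → not nullable.
- country: CHECK does not forbid NULL (a CHECK constraint passes when its expression is NULL) → nullable.
- category_id: declared NOT NULL → not nullable.
- title: DEFAULT only fills an omitted column; an explicit NULL is still allowed → nullable.
- rating: CHECK does not forbid NULL (a CHECK constraint passes when its expression is NULL) → nullable.
- currency: no NOT NULL constraint applies → nullable.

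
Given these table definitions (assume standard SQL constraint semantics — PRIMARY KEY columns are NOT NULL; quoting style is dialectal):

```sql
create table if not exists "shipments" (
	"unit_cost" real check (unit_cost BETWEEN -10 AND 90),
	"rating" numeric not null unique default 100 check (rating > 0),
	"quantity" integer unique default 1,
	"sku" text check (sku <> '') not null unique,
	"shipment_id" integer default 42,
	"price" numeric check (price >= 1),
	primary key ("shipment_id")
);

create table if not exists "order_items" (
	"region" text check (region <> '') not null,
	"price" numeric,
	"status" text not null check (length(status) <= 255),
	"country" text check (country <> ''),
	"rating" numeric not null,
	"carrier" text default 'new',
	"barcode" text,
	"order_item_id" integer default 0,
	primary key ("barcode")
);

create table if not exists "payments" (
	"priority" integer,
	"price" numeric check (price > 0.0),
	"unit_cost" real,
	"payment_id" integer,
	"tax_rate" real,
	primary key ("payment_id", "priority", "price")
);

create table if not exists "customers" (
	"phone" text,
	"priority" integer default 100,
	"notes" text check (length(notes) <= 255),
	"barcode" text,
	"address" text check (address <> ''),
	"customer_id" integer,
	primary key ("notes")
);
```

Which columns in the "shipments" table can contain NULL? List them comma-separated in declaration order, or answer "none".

- unit_cost: CHECK does not forbid NULL (a CHECK constraint passes when its expression is NULL) → nullable.
- rating: declared NOT NULL → not nullable.
- quantity: UNIQUE does not imply NOT NULL → nullable.
- sku: declared NOT NULL → not nullable.
- shipment_id: part of the PRIMARY KEY, which implies NOT NULL → not nullable.
- price: CHECK does not forbid NULL (a CHECK constraint passes when its expression is NULL) → nullable.

unit_cost, quantity, price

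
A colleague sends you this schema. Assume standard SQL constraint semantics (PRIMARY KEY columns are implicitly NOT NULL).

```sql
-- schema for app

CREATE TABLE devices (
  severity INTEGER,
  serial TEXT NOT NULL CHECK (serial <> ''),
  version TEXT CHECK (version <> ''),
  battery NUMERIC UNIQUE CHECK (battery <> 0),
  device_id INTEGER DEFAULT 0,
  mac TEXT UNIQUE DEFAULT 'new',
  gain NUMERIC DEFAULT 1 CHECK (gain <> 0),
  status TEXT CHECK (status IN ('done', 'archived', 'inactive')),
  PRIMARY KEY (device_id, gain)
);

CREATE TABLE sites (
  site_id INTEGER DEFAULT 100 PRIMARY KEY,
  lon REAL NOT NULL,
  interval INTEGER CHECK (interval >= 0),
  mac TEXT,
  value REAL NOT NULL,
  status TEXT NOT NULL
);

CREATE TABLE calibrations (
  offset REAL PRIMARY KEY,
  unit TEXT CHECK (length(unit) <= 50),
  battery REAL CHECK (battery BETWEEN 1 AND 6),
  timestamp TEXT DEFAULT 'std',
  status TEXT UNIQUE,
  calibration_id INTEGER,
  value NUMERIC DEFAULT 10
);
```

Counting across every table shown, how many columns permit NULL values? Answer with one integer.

13

devices: 5 nullable (severity, version, battery, mac, status — PK (device_id, gain) and explicit NOT NULL columns excluded).
sites: 2 nullable (interval, mac — PK (site_id) and explicit NOT NULL columns excluded).
calibrations: 6 nullable (unit, battery, timestamp, status, calibration_id, value — PK (offset) and explicit NOT NULL columns excluded).
Total: 5 + 2 + 6 = 13.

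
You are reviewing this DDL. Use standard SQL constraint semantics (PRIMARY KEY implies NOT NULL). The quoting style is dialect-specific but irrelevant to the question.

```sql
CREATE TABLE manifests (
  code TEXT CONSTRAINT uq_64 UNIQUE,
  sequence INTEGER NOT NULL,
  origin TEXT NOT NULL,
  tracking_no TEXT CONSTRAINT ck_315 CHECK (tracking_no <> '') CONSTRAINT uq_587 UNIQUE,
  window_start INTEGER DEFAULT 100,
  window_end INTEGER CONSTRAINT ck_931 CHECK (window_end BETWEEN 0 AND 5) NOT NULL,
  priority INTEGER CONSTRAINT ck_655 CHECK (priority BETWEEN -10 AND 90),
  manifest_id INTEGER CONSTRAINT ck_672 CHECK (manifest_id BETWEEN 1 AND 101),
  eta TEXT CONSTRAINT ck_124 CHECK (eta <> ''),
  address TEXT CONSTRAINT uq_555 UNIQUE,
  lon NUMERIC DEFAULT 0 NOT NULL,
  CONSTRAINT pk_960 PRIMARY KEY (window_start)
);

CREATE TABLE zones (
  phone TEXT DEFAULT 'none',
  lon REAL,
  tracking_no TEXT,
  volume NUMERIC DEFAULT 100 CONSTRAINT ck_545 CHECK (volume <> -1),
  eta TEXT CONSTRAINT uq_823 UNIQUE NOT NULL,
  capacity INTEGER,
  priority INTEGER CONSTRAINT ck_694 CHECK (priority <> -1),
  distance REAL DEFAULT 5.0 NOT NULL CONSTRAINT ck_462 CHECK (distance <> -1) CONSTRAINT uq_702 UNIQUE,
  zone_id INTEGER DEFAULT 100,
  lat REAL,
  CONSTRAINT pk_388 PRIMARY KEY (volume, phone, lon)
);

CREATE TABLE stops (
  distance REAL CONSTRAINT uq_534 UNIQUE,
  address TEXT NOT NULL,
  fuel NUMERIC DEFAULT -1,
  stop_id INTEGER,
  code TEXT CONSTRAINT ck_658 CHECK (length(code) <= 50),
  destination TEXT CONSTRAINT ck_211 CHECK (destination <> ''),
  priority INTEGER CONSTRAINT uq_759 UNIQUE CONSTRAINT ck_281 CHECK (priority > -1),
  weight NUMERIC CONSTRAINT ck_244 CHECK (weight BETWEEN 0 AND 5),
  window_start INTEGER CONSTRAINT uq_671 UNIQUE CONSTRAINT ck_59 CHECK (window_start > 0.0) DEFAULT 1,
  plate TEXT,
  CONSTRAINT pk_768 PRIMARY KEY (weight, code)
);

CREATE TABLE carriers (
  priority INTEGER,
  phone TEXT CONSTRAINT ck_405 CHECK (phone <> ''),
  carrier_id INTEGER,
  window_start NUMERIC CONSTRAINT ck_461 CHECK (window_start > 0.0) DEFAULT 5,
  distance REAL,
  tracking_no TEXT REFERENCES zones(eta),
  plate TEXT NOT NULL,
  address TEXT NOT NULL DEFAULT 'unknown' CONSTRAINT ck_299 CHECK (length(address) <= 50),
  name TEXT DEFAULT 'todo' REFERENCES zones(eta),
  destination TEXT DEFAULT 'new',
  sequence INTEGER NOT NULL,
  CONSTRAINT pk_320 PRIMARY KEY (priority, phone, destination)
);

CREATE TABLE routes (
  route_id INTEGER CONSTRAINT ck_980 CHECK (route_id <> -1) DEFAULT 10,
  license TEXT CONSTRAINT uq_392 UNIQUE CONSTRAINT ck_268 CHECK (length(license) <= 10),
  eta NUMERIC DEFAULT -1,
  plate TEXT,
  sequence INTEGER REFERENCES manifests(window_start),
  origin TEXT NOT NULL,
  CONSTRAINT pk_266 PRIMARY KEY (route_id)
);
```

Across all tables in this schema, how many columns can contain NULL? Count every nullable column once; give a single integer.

manifests: 6 nullable (code, tracking_no, priority, manifest_id, eta, address — PK (window_start) and explicit NOT NULL columns excluded).
zones: 5 nullable (tracking_no, capacity, priority, zone_id, lat — PK (volume, phone, lon) and explicit NOT NULL columns excluded).
stops: 7 nullable (distance, fuel, stop_id, destination, priority, window_start, plate — PK (weight, code) and explicit NOT NULL columns excluded).
carriers: 5 nullable (carrier_id, window_start, distance, tracking_no, name — PK (priority, phone, destination) and explicit NOT NULL columns excluded).
routes: 4 nullable (license, eta, plate, sequence — PK (route_id) and explicit NOT NULL columns excluded).
Total: 6 + 5 + 7 + 5 + 4 = 27.

27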